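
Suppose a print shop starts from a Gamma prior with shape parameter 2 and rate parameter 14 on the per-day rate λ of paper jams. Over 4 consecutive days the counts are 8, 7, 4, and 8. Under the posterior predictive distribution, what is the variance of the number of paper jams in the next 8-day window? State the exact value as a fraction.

Total count: 8 + 7 + 4 + 8 = 27.
Total exposure: 4 days.
Posterior: α' = 2 + 27 = 29, β' = 14 + 4 = 18.
The posterior predictive for a window of length T is Negative Binomial with variance T·α'·(β'+T)/β'² = 8·29·26/324 = 1508/81.

1508/81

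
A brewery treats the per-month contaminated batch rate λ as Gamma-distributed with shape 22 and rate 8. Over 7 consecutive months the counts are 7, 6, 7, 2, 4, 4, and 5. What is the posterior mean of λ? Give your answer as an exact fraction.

Total count: 7 + 6 + 7 + 2 + 4 + 4 + 5 = 35.
Total exposure: 7 months.
Gamma(α, β) with Poisson data over total exposure Σt gives posterior Gamma(α+Σx, β+Σt) = Gamma(57, 15).
Posterior mean = α'/β' = 57/15 = 19/5.

19/5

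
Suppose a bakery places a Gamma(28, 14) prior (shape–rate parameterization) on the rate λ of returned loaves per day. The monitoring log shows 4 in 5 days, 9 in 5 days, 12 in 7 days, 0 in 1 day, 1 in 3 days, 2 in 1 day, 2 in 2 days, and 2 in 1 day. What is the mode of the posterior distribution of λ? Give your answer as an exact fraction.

59/39

Total count: 4 + 9 + 12 + 0 + 1 + 2 + 2 + 2 = 32.
Total exposure: 5 + 5 + 7 + 1 + 3 + 1 + 2 + 1 = 25 days.
By Gamma–Poisson conjugacy, the posterior is Gamma(α + Σx, β + Σt) = Gamma(28 + 32, 14 + 25) = Gamma(60, 39).
Posterior mode = (α'−1)/β' = 59/39.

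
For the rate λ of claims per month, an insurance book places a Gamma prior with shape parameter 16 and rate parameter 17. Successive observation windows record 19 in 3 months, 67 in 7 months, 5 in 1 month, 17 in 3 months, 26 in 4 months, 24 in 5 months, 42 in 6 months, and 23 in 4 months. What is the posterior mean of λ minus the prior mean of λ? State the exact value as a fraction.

3263/850

Total count: 19 + 67 + 5 + 17 + 26 + 24 + 42 + 23 = 223.
Total exposure: 3 + 7 + 1 + 3 + 4 + 5 + 6 + 4 = 33 months.
The Gamma prior is conjugate for the Poisson rate, so λ | data ~ Gamma(16+223, 17+33) = Gamma(239, 50).
Posterior mean = 239/50 = 239/50; prior mean = 16/17 = 16/17. Difference = 239/50 − 16/17 = 3263/850.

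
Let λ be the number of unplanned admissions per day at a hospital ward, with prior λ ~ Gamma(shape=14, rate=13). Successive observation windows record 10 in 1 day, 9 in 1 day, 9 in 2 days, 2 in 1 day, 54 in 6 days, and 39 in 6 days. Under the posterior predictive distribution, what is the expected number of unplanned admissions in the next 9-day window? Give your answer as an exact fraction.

Total count: 10 + 9 + 9 + 2 + 54 + 39 = 123.
Total exposure: 1 + 1 + 2 + 1 + 6 + 6 = 17 days.
Posterior: α' = 14 + 123 = 137, β' = 13 + 17 = 30.
Predictive mean over a 9-day window = T·E[λ|data] = 9·137/30 = 411/10.

411/10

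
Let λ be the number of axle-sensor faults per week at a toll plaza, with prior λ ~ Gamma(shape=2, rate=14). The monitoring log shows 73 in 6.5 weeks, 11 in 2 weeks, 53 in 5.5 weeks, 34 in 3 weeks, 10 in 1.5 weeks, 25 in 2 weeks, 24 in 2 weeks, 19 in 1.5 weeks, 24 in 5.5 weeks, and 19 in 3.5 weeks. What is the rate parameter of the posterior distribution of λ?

Total count: 73 + 11 + 53 + 34 + 10 + 25 + 24 + 19 + 24 + 19 = 292.
Total exposure: 6.5 + 2 + 5.5 + 3 + 1.5 + 2 + 2 + 1.5 + 5.5 + 3.5 = 33 weeks.
The Gamma prior is conjugate for the Poisson rate, so λ | data ~ Gamma(2+292, 14+33) = Gamma(294, 47).

47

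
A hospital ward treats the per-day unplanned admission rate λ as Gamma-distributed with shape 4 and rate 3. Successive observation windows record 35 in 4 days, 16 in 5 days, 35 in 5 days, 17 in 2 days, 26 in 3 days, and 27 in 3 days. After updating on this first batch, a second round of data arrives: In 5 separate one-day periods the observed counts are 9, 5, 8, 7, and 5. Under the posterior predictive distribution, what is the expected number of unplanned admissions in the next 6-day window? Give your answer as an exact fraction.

194/5

Total count: 35 + 16 + 35 + 17 + 26 + 27 = 156.
Total exposure: 4 + 5 + 5 + 2 + 3 + 3 = 22 days.
After the first batch: Gamma(4 + 156, 3 + 22) = Gamma(160, 25).
Total count: 9 + 5 + 8 + 7 + 5 = 34.
Total exposure: 5 days.
After the second batch: Gamma(160 + 34, 25 + 5) = Gamma(194, 30).
Predictive mean over a 6-day window = T·E[λ|data] = 6·194/30 = 194/5.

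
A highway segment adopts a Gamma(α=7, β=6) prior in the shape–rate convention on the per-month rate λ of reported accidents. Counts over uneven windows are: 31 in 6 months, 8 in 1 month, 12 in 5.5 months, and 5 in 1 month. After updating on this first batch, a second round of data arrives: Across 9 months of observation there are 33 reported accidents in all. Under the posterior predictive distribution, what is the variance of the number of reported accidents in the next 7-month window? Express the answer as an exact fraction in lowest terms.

31808/1083

Total count: 31 + 8 + 12 + 5 = 56.
Total exposure: 6 + 1 + 5.5 + 1 = 13.5 months.
After the first batch: Gamma(7 + 56, 6 + 13.5) = Gamma(63, 39/2).
Total count 33 over total exposure 9 months.
After the second batch: Gamma(63 + 33, 39/2 + 9) = Gamma(96, 57/2).
The posterior predictive for a window of length T is Negative Binomial with variance T·α'·(β'+T)/β'² = 7·96·(71/2)/(3249/4) = 31808/1083.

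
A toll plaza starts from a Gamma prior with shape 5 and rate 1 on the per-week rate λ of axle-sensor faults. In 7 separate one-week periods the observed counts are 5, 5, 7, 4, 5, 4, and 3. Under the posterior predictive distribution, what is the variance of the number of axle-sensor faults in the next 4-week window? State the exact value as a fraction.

Total count: 5 + 5 + 7 + 4 + 5 + 4 + 3 = 33.
Total exposure: 7 weeks.
Conjugate update: add total count to the shape and total exposure to the rate, giving Gamma(38, 8).
The posterior predictive for a window of length T is Negative Binomial with variance T·α'·(β'+T)/β'² = 4·38·12/64 = 57/2.

57/2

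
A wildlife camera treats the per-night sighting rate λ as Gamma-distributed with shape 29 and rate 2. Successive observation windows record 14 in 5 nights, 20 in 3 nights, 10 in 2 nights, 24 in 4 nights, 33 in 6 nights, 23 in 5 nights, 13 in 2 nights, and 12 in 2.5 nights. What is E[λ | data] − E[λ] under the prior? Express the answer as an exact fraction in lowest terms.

-1115/126

Total count: 14 + 20 + 10 + 24 + 33 + 23 + 13 + 12 = 149.
Total exposure: 5 + 3 + 2 + 4 + 6 + 5 + 2 + 2.5 = 29.5 nights.
Posterior: α' = 29 + 149 = 178, β' = 2 + 29.5 = 63/2.
Posterior mean = 178/(63/2) = 356/63; prior mean = 29/2 = 29/2. Difference = 356/63 − 29/2 = -1115/126.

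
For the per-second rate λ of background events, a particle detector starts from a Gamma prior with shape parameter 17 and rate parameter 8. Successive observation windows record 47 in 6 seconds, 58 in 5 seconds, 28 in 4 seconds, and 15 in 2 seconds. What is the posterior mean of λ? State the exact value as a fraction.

33/5

Total count: 47 + 58 + 28 + 15 = 148.
Total exposure: 6 + 5 + 4 + 2 = 17 seconds.
Gamma(α, β) with Poisson data over total exposure Σt gives posterior Gamma(α+Σx, β+Σt) = Gamma(165, 25).
Posterior mean = α'/β' = 165/25 = 33/5.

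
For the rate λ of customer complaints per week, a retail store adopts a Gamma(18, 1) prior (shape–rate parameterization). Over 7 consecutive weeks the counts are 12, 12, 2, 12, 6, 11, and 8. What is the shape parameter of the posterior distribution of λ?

Total count: 12 + 12 + 2 + 12 + 6 + 11 + 8 = 63.
Total exposure: 7 weeks.
By Gamma–Poisson conjugacy, the posterior is Gamma(α + Σx, β + Σt) = Gamma(18 + 63, 1 + 7) = Gamma(81, 8).

81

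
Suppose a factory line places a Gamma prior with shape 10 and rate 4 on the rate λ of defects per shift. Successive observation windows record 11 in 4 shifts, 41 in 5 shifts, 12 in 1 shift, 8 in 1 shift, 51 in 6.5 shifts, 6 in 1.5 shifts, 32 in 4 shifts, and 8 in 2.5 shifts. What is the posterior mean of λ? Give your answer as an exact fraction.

Total count: 11 + 41 + 12 + 8 + 51 + 6 + 32 + 8 = 169.
Total exposure: 4 + 5 + 1 + 1 + 6.5 + 1.5 + 4 + 2.5 = 25.5 shifts.
Conjugate update: add total count to the shape and total exposure to the rate, giving Gamma(179, 59/2).
Posterior mean = α'/β' = 179/(59/2) = 358/59.

358/59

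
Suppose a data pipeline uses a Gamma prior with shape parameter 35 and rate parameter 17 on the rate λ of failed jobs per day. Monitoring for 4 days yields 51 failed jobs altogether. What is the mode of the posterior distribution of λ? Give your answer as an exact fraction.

Total count 51 over total exposure 4 days.
Gamma(α, β) with Poisson data over total exposure Σt gives posterior Gamma(α+Σx, β+Σt) = Gamma(86, 21).
Posterior mode = (α'−1)/β' = 85/21.

85/21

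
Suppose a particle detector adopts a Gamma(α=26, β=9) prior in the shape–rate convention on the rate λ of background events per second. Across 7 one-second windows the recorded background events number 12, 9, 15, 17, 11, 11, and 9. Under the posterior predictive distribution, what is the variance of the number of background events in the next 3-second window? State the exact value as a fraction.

Total count: 12 + 9 + 15 + 17 + 11 + 11 + 9 = 84.
Total exposure: 7 seconds.
By Gamma–Poisson conjugacy, the posterior is Gamma(α + Σx, β + Σt) = Gamma(26 + 84, 9 + 7) = Gamma(110, 16).
The posterior predictive for a window of length T is Negative Binomial with variance T·α'·(β'+T)/β'² = 3·110·19/256 = 3135/128.

3135/128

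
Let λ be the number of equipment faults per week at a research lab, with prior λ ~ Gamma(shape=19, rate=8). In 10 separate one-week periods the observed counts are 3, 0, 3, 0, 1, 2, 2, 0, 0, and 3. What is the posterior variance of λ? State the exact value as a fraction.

Total count: 3 + 0 + 3 + 0 + 1 + 2 + 2 + 0 + 0 + 3 = 14.
Total exposure: 10 weeks.
Gamma(α, β) with Poisson data over total exposure Σt gives posterior Gamma(α+Σx, β+Σt) = Gamma(33, 18).
Posterior variance = α'/β'² = 33/324 = 11/108.

11/108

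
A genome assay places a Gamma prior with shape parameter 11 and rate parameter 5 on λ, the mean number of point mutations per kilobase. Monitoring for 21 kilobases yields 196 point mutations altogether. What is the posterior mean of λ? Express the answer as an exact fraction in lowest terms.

207/26

Total count 196 over total exposure 21 kilobases.
Posterior: α' = 11 + 196 = 207, β' = 5 + 21 = 26.
Posterior mean = α'/β' = 207/26.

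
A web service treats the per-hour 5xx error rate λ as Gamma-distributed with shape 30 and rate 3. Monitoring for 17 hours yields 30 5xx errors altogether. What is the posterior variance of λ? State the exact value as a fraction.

3/20

Total count 30 over total exposure 17 hours.
By Gamma–Poisson conjugacy, the posterior is Gamma(α + Σx, β + Σt) = Gamma(30 + 30, 3 + 17) = Gamma(60, 20).
Posterior variance = α'/β'² = 60/400 = 3/20.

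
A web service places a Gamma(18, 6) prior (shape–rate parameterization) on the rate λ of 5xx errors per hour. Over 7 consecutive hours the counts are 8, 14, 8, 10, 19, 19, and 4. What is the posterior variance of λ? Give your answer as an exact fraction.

Total count: 8 + 14 + 8 + 10 + 19 + 19 + 4 = 82.
Total exposure: 7 hours.
Conjugate update: add total count to the shape and total exposure to the rate, giving Gamma(100, 13).
Posterior variance = α'/β'² = 100/169.

100/169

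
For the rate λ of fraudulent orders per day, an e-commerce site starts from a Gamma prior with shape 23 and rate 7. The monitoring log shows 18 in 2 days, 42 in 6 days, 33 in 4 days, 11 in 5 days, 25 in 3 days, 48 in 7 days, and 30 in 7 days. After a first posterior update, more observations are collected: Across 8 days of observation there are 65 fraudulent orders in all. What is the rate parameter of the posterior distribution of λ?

49

Total count: 18 + 42 + 33 + 11 + 25 + 48 + 30 = 207.
Total exposure: 2 + 6 + 4 + 5 + 3 + 7 + 7 = 34 days.
After the first batch: Gamma(23 + 207, 7 + 34) = Gamma(230, 41).
Total count 65 over total exposure 8 days.
After the second batch: Gamma(230 + 65, 41 + 8) = Gamma(295, 49).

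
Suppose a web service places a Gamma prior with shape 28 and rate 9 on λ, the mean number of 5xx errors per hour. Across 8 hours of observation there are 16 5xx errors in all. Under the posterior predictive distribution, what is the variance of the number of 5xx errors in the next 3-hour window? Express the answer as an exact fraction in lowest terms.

2640/289

Total count 16 over total exposure 8 hours.
Gamma(α, β) with Poisson data over total exposure Σt gives posterior Gamma(α+Σx, β+Σt) = Gamma(44, 17).
The posterior predictive for a window of length T is Negative Binomial with variance T·α'·(β'+T)/β'² = 3·44·20/289 = 2640/289.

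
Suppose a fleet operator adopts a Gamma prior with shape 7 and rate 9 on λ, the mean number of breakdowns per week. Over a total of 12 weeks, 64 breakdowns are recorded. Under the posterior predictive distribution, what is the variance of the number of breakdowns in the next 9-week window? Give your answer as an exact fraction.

2130/49

Total count 64 over total exposure 12 weeks.
Posterior: α' = 7 + 64 = 71, β' = 9 + 12 = 21.
The posterior predictive for a window of length T is Negative Binomial with variance T·α'·(β'+T)/β'² = 9·71·30/441 = 2130/49.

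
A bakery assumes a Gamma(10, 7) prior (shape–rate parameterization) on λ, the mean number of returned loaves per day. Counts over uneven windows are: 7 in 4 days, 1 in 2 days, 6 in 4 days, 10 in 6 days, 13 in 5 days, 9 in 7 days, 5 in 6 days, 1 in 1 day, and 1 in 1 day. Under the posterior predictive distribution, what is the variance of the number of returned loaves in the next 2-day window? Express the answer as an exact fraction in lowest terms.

5670/1849

Total count: 7 + 1 + 6 + 10 + 13 + 9 + 5 + 1 + 1 = 53.
Total exposure: 4 + 2 + 4 + 6 + 5 + 7 + 6 + 1 + 1 = 36 days.
Posterior: α' = 10 + 53 = 63, β' = 7 + 36 = 43.
The posterior predictive for a window of length T is Negative Binomial with variance T·α'·(β'+T)/β'² = 2·63·45/1849 = 5670/1849.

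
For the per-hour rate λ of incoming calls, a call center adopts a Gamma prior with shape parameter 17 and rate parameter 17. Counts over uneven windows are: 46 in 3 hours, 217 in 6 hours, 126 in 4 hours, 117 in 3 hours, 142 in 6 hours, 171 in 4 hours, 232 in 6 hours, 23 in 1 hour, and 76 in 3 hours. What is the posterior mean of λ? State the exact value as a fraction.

1167/53

Total count: 46 + 217 + 126 + 117 + 142 + 171 + 232 + 23 + 76 = 1150.
Total exposure: 3 + 6 + 4 + 3 + 6 + 4 + 6 + 1 + 3 = 36 hours.
Gamma(α, β) with Poisson data over total exposure Σt gives posterior Gamma(α+Σx, β+Σt) = Gamma(1167, 53).
Posterior mean = α'/β' = 1167/53.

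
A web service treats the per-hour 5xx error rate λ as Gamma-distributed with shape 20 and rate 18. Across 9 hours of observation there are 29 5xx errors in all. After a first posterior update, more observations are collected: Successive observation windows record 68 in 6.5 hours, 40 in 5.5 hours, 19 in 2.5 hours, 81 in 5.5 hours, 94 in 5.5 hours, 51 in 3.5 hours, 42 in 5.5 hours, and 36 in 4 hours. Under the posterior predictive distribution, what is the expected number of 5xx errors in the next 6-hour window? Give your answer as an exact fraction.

5760/131

Total count 29 over total exposure 9 hours.
After the first batch: Gamma(20 + 29, 18 + 9) = Gamma(49, 27).
Total count: 68 + 40 + 19 + 81 + 94 + 51 + 42 + 36 = 431.
Total exposure: 6.5 + 5.5 + 2.5 + 5.5 + 5.5 + 3.5 + 5.5 + 4 = 38.5 hours.
After the second batch: Gamma(49 + 431, 27 + 38.5) = Gamma(480, 131/2).
Predictive mean over a 6-hour window = T·E[λ|data] = 6·480/(131/2) = 5760/131.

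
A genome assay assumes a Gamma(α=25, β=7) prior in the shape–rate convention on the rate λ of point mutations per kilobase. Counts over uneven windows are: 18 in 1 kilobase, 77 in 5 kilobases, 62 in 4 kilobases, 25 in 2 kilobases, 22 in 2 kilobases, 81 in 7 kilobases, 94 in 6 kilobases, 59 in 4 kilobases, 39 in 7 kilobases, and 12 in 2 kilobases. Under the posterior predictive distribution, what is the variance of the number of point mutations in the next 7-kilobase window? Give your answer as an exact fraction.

Total count: 18 + 77 + 62 + 25 + 22 + 81 + 94 + 59 + 39 + 12 = 489.
Total exposure: 1 + 5 + 4 + 2 + 2 + 7 + 6 + 4 + 7 + 2 = 40 kilobases.
The Gamma prior is conjugate for the Poisson rate, so λ | data ~ Gamma(25+489, 7+40) = Gamma(514, 47).
The posterior predictive for a window of length T is Negative Binomial with variance T·α'·(β'+T)/β'² = 7·514·54/2209 = 194292/2209.

194292/2209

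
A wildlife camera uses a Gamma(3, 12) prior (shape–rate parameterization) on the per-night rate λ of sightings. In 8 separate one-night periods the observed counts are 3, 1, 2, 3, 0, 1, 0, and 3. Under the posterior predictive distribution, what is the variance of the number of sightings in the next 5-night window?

Total count: 3 + 1 + 2 + 3 + 0 + 1 + 0 + 3 = 13.
Total exposure: 8 nights.
By Gamma–Poisson conjugacy, the posterior is Gamma(α + Σx, β + Σt) = Gamma(3 + 13, 12 + 8) = Gamma(16, 20).
The posterior predictive for a window of length T is Negative Binomial with variance T·α'·(β'+T)/β'² = 5·16·25/400 = 5.

5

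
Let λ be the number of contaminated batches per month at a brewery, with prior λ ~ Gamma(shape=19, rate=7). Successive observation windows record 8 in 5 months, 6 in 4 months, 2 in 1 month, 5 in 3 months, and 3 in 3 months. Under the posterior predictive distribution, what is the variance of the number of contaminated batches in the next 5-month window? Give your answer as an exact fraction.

6020/529

Total count: 8 + 6 + 2 + 5 + 3 = 24.
Total exposure: 5 + 4 + 1 + 3 + 3 = 16 months.
Conjugate update: add total count to the shape and total exposure to the rate, giving Gamma(43, 23).
The posterior predictive for a window of length T is Negative Binomial with variance T·α'·(β'+T)/β'² = 5·43·28/529 = 6020/529.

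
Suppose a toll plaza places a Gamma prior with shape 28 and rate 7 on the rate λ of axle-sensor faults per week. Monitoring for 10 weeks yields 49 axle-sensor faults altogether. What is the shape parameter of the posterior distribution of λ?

77

Total count 49 over total exposure 10 weeks.
Posterior: α' = 28 + 49 = 77, β' = 7 + 10 = 17.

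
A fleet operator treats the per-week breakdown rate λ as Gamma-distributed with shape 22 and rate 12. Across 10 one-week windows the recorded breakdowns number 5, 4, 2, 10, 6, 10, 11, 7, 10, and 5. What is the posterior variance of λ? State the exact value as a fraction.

23/121

Total count: 5 + 4 + 2 + 10 + 6 + 10 + 11 + 7 + 10 + 5 = 70.
Total exposure: 10 weeks.
Gamma(α, β) with Poisson data over total exposure Σt gives posterior Gamma(α+Σx, β+Σt) = Gamma(92, 22).
Posterior variance = α'/β'² = 92/484 = 23/121.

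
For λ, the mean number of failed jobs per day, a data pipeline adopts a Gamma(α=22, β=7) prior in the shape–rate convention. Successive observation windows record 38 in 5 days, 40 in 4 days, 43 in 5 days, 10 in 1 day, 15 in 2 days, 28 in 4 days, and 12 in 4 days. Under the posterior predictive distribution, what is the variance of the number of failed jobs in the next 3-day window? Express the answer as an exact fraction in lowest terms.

1365/64

Total count: 38 + 40 + 43 + 10 + 15 + 28 + 12 = 186.
Total exposure: 5 + 4 + 5 + 1 + 2 + 4 + 4 = 25 days.
Gamma(α, β) with Poisson data over total exposure Σt gives posterior Gamma(α+Σx, β+Σt) = Gamma(208, 32).
The posterior predictive for a window of length T is Negative Binomial with variance T·α'·(β'+T)/β'² = 3·208·35/1024 = 1365/64.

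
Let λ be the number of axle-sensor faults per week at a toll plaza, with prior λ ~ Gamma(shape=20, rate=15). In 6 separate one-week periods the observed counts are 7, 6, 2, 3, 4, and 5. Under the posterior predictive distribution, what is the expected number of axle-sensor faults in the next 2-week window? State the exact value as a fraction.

Total count: 7 + 6 + 2 + 3 + 4 + 5 = 27.
Total exposure: 6 weeks.
Conjugate update: add total count to the shape and total exposure to the rate, giving Gamma(47, 21).
Predictive mean over a 2-week window = T·E[λ|data] = 2·47/21 = 94/21.

94/21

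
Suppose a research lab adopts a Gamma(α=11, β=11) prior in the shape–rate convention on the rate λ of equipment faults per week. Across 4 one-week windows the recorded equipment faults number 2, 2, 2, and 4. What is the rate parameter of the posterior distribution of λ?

15

Total count: 2 + 2 + 2 + 4 = 10.
Total exposure: 4 weeks.
The Gamma prior is conjugate for the Poisson rate, so λ | data ~ Gamma(11+10, 11+4) = Gamma(21, 15).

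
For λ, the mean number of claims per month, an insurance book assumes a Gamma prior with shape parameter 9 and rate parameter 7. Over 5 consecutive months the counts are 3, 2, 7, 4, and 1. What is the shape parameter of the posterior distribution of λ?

Total count: 3 + 2 + 7 + 4 + 1 = 17.
Total exposure: 5 months.
Posterior: α' = 9 + 17 = 26, β' = 7 + 5 = 12.

26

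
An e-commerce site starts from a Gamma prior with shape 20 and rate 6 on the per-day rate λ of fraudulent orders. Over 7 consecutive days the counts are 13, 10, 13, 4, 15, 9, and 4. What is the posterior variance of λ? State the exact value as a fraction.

88/169

Total count: 13 + 10 + 13 + 4 + 15 + 9 + 4 = 68.
Total exposure: 7 days.
Conjugate update: add total count to the shape and total exposure to the rate, giving Gamma(88, 13).
Posterior variance = α'/β'² = 88/169.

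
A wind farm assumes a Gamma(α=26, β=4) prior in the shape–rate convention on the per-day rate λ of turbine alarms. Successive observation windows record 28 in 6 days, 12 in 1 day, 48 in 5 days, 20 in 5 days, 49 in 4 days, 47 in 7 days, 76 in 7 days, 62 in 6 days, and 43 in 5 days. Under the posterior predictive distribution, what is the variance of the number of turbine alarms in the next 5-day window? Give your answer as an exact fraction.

Total count: 28 + 12 + 48 + 20 + 49 + 47 + 76 + 62 + 43 = 385.
Total exposure: 6 + 1 + 5 + 5 + 4 + 7 + 7 + 6 + 5 = 46 days.
The Gamma prior is conjugate for the Poisson rate, so λ | data ~ Gamma(26+385, 4+46) = Gamma(411, 50).
The posterior predictive for a window of length T is Negative Binomial with variance T·α'·(β'+T)/β'² = 5·411·55/2500 = 4521/100.

4521/100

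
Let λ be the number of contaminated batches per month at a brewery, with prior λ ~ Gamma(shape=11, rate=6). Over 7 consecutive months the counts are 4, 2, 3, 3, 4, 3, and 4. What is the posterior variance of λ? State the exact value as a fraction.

Total count: 4 + 2 + 3 + 3 + 4 + 3 + 4 = 23.
Total exposure: 7 months.
By Gamma–Poisson conjugacy, the posterior is Gamma(α + Σx, β + Σt) = Gamma(11 + 23, 6 + 7) = Gamma(34, 13).
Posterior variance = α'/β'² = 34/169.

34/169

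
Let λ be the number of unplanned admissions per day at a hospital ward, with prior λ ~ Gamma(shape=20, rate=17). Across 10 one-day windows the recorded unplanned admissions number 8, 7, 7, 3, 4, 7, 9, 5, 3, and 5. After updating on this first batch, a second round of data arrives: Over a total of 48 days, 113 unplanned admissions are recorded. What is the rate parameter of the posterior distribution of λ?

75

Total count: 8 + 7 + 7 + 3 + 4 + 7 + 9 + 5 + 3 + 5 = 58.
Total exposure: 10 days.
After the first batch: Gamma(20 + 58, 17 + 10) = Gamma(78, 27).
Total count 113 over total exposure 48 days.
After the second batch: Gamma(78 + 113, 27 + 48) = Gamma(191, 75).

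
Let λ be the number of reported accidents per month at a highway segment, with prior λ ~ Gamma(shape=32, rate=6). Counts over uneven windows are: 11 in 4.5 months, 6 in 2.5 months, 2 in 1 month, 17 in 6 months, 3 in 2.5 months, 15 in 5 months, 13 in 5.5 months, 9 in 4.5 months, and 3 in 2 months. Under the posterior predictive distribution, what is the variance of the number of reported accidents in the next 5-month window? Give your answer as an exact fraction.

Total count: 11 + 6 + 2 + 17 + 3 + 15 + 13 + 9 + 3 = 79.
Total exposure: 4.5 + 2.5 + 1 + 6 + 2.5 + 5 + 5.5 + 4.5 + 2 = 33.5 months.
Gamma(α, β) with Poisson data over total exposure Σt gives posterior Gamma(α+Σx, β+Σt) = Gamma(111, 79/2).
The posterior predictive for a window of length T is Negative Binomial with variance T·α'·(β'+T)/β'² = 5·111·(89/2)/(6241/4) = 98790/6241.

98790/6241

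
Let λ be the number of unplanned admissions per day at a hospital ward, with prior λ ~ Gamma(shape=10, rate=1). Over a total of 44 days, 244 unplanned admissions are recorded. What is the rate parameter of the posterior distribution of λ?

Total count 244 over total exposure 44 days.
Posterior: α' = 10 + 244 = 254, β' = 1 + 44 = 45.

45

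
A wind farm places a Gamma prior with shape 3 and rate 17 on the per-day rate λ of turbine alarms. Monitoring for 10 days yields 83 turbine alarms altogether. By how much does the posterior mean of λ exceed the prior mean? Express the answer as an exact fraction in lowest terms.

1381/459

Total count 83 over total exposure 10 days.
The Gamma prior is conjugate for the Poisson rate, so λ | data ~ Gamma(3+83, 17+10) = Gamma(86, 27).
Posterior mean = 86/27 = 86/27; prior mean = 3/17 = 3/17. Difference = 86/27 − 3/17 = 1381/459.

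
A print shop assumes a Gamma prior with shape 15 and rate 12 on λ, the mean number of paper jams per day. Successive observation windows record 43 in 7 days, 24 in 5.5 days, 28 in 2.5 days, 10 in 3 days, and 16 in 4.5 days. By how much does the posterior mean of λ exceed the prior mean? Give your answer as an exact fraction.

743/276

Total count: 43 + 24 + 28 + 10 + 16 = 121.
Total exposure: 7 + 5.5 + 2.5 + 3 + 4.5 = 22.5 days.
Conjugate update: add total count to the shape and total exposure to the rate, giving Gamma(136, 69/2).
Posterior mean = 136/(69/2) = 272/69; prior mean = 15/12 = 5/4. Difference = 272/69 − 5/4 = 743/276.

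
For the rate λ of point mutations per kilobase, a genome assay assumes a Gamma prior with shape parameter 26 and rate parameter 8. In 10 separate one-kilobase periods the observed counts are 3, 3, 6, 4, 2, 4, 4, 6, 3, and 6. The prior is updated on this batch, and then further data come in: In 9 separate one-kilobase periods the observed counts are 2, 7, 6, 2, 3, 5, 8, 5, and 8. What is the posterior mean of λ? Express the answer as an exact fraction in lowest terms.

Total count: 3 + 3 + 6 + 4 + 2 + 4 + 4 + 6 + 3 + 6 = 41.
Total exposure: 10 kilobases.
After the first batch: Gamma(26 + 41, 8 + 10) = Gamma(67, 18).
Total count: 2 + 7 + 6 + 2 + 3 + 5 + 8 + 5 + 8 = 46.
Total exposure: 9 kilobases.
After the second batch: Gamma(67 + 46, 18 + 9) = Gamma(113, 27).
Posterior mean = α'/β' = 113/27.

113/27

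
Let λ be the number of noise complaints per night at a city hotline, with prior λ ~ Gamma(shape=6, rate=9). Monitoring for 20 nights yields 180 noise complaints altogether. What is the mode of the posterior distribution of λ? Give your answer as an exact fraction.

185/29

Total count 180 over total exposure 20 nights.
Posterior: α' = 6 + 180 = 186, β' = 9 + 20 = 29.
Posterior mode = (α'−1)/β' = 185/29.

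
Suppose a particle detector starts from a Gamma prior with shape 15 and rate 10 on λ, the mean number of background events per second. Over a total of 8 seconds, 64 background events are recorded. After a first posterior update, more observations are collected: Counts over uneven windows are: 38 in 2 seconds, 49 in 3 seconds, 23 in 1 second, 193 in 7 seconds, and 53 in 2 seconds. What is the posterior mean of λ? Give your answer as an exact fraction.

145/11

Total count 64 over total exposure 8 seconds.
After the first batch: Gamma(15 + 64, 10 + 8) = Gamma(79, 18).
Total count: 38 + 49 + 23 + 193 + 53 = 356.
Total exposure: 2 + 3 + 1 + 7 + 2 = 15 seconds.
After the second batch: Gamma(79 + 356, 18 + 15) = Gamma(435, 33).
Posterior mean = α'/β' = 435/33 = 145/11.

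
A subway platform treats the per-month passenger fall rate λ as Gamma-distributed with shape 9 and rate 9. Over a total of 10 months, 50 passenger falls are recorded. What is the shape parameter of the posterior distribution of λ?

59

Total count 50 over total exposure 10 months.
The Gamma prior is conjugate for the Poisson rate, so λ | data ~ Gamma(9+50, 9+10) = Gamma(59, 19).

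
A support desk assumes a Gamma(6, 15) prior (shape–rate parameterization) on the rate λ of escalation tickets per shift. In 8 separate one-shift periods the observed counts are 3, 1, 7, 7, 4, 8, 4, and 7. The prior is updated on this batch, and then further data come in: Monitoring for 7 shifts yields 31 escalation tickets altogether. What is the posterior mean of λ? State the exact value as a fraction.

13/5

Total count: 3 + 1 + 7 + 7 + 4 + 8 + 4 + 7 = 41.
Total exposure: 8 shifts.
After the first batch: Gamma(6 + 41, 15 + 8) = Gamma(47, 23).
Total count 31 over total exposure 7 shifts.
After the second batch: Gamma(47 + 31, 23 + 7) = Gamma(78, 30).
Posterior mean = α'/β' = 78/30 = 13/5.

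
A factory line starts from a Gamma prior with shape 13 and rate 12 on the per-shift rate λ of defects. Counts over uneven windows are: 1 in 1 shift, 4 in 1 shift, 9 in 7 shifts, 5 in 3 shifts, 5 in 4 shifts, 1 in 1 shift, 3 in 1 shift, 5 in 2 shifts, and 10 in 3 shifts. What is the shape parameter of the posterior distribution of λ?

Total count: 1 + 4 + 9 + 5 + 5 + 1 + 3 + 5 + 10 = 43.
Total exposure: 1 + 1 + 7 + 3 + 4 + 1 + 1 + 2 + 3 = 23 shifts.
Conjugate update: add total count to the shape and total exposure to the rate, giving Gamma(56, 35).

56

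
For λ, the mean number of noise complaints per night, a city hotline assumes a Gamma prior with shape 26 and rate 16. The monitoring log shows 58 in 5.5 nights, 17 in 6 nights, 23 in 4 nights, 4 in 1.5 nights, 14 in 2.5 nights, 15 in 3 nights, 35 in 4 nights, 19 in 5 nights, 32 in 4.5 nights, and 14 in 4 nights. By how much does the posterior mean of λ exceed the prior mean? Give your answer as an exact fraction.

Total count: 58 + 17 + 23 + 4 + 14 + 15 + 35 + 19 + 32 + 14 = 231.
Total exposure: 5.5 + 6 + 4 + 1.5 + 2.5 + 3 + 4 + 5 + 4.5 + 4 = 40 nights.
The Gamma prior is conjugate for the Poisson rate, so λ | data ~ Gamma(26+231, 16+40) = Gamma(257, 56).
Posterior mean = 257/56 = 257/56; prior mean = 26/16 = 13/8. Difference = 257/56 − 13/8 = 83/28.

83/28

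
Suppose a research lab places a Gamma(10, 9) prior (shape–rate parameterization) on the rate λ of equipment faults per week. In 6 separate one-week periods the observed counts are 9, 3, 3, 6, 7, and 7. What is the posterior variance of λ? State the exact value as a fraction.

Total count: 9 + 3 + 3 + 6 + 7 + 7 = 35.
Total exposure: 6 weeks.
By Gamma–Poisson conjugacy, the posterior is Gamma(α + Σx, β + Σt) = Gamma(10 + 35, 9 + 6) = Gamma(45, 15).
Posterior variance = α'/β'² = 45/225 = 1/5.

1/5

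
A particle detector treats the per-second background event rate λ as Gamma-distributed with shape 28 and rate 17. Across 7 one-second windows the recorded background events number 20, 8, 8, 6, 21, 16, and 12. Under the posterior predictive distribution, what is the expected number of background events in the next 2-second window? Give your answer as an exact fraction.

119/12

Total count: 20 + 8 + 8 + 6 + 21 + 16 + 12 = 91.
Total exposure: 7 seconds.
Conjugate update: add total count to the shape and total exposure to the rate, giving Gamma(119, 24).
Predictive mean over a 2-second window = T·E[λ|data] = 2·119/24 = 119/12.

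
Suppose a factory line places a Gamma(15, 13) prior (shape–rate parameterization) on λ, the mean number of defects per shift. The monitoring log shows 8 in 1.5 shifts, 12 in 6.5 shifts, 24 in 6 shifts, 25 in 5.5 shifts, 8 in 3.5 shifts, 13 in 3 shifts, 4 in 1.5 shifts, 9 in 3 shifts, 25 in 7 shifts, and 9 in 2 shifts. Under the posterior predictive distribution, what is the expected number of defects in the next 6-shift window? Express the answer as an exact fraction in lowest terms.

608/35

Total count: 8 + 12 + 24 + 25 + 8 + 13 + 4 + 9 + 25 + 9 = 137.
Total exposure: 1.5 + 6.5 + 6 + 5.5 + 3.5 + 3 + 1.5 + 3 + 7 + 2 = 39.5 shifts.
Conjugate update: add total count to the shape and total exposure to the rate, giving Gamma(152, 105/2).
Predictive mean over a 6-shift window = T·E[λ|data] = 6·152/(105/2) = 608/35.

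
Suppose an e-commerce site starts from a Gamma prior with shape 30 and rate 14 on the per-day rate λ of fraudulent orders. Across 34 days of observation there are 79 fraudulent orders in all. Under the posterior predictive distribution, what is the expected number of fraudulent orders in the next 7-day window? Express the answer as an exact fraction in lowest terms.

Total count 79 over total exposure 34 days.
Posterior: α' = 30 + 79 = 109, β' = 14 + 34 = 48.
Predictive mean over a 7-day window = T·E[λ|data] = 7·109/48 = 763/48.

763/48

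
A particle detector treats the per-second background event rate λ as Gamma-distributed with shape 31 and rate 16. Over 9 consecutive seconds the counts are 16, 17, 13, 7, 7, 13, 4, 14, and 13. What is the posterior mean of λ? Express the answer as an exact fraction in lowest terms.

27/5

Total count: 16 + 17 + 13 + 7 + 7 + 13 + 4 + 14 + 13 = 104.
Total exposure: 9 seconds.
Gamma(α, β) with Poisson data over total exposure Σt gives posterior Gamma(α+Σx, β+Σt) = Gamma(135, 25).
Posterior mean = α'/β' = 135/25 = 27/5.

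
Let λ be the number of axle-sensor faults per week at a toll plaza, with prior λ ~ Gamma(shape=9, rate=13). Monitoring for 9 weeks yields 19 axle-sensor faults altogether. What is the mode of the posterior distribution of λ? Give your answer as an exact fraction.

Total count 19 over total exposure 9 weeks.
The Gamma prior is conjugate for the Poisson rate, so λ | data ~ Gamma(9+19, 13+9) = Gamma(28, 22).
Posterior mode = (α'−1)/β' = 27/22.

27/22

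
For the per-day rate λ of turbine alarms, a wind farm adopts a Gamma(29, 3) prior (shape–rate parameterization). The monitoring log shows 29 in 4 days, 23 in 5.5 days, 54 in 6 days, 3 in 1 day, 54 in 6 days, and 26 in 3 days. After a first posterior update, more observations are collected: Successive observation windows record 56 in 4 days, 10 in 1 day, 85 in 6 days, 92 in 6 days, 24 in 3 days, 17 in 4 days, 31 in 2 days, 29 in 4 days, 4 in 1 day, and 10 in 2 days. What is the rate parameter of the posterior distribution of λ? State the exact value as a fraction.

Total count: 29 + 23 + 54 + 3 + 54 + 26 = 189.
Total exposure: 4 + 5.5 + 6 + 1 + 6 + 3 = 25.5 days.
After the first batch: Gamma(29 + 189, 3 + 25.5) = Gamma(218, 57/2).
Total count: 56 + 10 + 85 + 92 + 24 + 17 + 31 + 29 + 4 + 10 = 358.
Total exposure: 4 + 1 + 6 + 6 + 3 + 4 + 2 + 4 + 1 + 2 = 33 days.
After the second batch: Gamma(218 + 358, 57/2 + 33) = Gamma(576, 123/2).

123/2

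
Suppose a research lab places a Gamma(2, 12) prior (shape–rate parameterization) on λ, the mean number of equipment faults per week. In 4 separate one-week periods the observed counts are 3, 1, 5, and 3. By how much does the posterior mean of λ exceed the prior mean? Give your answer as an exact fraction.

Total count: 3 + 1 + 5 + 3 = 12.
Total exposure: 4 weeks.
Gamma(α, β) with Poisson data over total exposure Σt gives posterior Gamma(α+Σx, β+Σt) = Gamma(14, 16).
Posterior mean = 14/16 = 7/8; prior mean = 2/12 = 1/6. Difference = 7/8 − 1/6 = 17/24.

17/24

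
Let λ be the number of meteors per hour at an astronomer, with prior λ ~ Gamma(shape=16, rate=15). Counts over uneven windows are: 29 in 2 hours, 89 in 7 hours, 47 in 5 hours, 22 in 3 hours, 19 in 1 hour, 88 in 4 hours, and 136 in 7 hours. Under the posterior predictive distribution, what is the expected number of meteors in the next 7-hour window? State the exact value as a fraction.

1561/22

Total count: 29 + 89 + 47 + 22 + 19 + 88 + 136 = 430.
Total exposure: 2 + 7 + 5 + 3 + 1 + 4 + 7 = 29 hours.
Posterior: α' = 16 + 430 = 446, β' = 15 + 29 = 44.
Predictive mean over a 7-hour window = T·E[λ|data] = 7·446/44 = 1561/22.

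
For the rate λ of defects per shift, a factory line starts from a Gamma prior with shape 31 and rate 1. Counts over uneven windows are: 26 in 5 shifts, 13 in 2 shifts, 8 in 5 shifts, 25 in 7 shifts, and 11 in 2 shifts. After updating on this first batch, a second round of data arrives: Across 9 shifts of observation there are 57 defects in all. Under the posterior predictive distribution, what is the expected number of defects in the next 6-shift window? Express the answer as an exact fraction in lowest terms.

1026/31

Total count: 26 + 13 + 8 + 25 + 11 = 83.
Total exposure: 5 + 2 + 5 + 7 + 2 = 21 shifts.
After the first batch: Gamma(31 + 83, 1 + 21) = Gamma(114, 22).
Total count 57 over total exposure 9 shifts.
After the second batch: Gamma(114 + 57, 22 + 9) = Gamma(171, 31).
Predictive mean over a 6-shift window = T·E[λ|data] = 6·171/31 = 1026/31.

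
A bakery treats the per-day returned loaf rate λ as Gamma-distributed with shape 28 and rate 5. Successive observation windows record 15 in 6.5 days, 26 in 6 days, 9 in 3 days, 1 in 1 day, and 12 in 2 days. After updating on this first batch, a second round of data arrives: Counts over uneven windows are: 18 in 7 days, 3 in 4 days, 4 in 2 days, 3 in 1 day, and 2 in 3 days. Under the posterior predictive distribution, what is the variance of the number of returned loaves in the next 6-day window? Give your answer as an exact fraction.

15004/729

Total count: 15 + 26 + 9 + 1 + 12 = 63.
Total exposure: 6.5 + 6 + 3 + 1 + 2 = 18.5 days.
After the first batch: Gamma(28 + 63, 5 + 18.5) = Gamma(91, 47/2).
Total count: 18 + 3 + 4 + 3 + 2 = 30.
Total exposure: 7 + 4 + 2 + 1 + 3 = 17 days.
After the second batch: Gamma(91 + 30, 47/2 + 17) = Gamma(121, 81/2).
The posterior predictive for a window of length T is Negative Binomial with variance T·α'·(β'+T)/β'² = 6·121·(93/2)/(6561/4) = 15004/729.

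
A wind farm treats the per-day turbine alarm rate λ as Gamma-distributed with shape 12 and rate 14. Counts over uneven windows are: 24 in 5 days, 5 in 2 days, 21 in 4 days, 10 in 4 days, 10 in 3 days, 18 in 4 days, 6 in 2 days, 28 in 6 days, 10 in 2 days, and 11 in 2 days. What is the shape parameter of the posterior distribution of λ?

Total count: 24 + 5 + 21 + 10 + 10 + 18 + 6 + 28 + 10 + 11 = 143.
Total exposure: 5 + 2 + 4 + 4 + 3 + 4 + 2 + 6 + 2 + 2 = 34 days.
Posterior: α' = 12 + 143 = 155, β' = 14 + 34 = 48.

155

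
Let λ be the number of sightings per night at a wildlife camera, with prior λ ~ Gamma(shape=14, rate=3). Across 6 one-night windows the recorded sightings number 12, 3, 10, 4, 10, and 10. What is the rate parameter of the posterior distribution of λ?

9

Total count: 12 + 3 + 10 + 4 + 10 + 10 = 49.
Total exposure: 6 nights.
The Gamma prior is conjugate for the Poisson rate, so λ | data ~ Gamma(14+49, 3+6) = Gamma(63, 9).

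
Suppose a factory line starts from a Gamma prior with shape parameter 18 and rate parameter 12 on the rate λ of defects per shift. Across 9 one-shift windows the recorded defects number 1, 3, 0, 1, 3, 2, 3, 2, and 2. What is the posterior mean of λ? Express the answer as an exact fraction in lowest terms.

5/3

Total count: 1 + 3 + 0 + 1 + 3 + 2 + 3 + 2 + 2 = 17.
Total exposure: 9 shifts.
Posterior: α' = 18 + 17 = 35, β' = 12 + 9 = 21.
Posterior mean = α'/β' = 35/21 = 5/3.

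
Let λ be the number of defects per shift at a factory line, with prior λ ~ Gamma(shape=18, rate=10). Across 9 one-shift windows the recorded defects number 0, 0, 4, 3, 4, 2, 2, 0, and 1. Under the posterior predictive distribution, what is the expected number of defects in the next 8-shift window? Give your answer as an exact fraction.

272/19

Total count: 0 + 0 + 4 + 3 + 4 + 2 + 2 + 0 + 1 = 16.
Total exposure: 9 shifts.
Gamma(α, β) with Poisson data over total exposure Σt gives posterior Gamma(α+Σx, β+Σt) = Gamma(34, 19).
Predictive mean over an 8-shift window = T·E[λ|data] = 8·34/19 = 272/19.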